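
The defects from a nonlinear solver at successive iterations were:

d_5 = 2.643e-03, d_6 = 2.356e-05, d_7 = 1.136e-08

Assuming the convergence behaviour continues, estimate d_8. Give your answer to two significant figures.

First estimate the order: p ≈ ln(d_7/d_6) / ln(d_6/d_5) = ln(1.136e-08/2.356e-05)/ln(2.356e-05/2.643e-03) = ln(0.000482173)/ln(0.00891411) ≈ 1.6180.
Then d_8 ≈ d_7·(d_7/d_6)^p = 1.136e-08·(0.000482173)^1.6180 = 1.136e-08·4.29954e-06 ≈ 4.884e-14.

4.9e-14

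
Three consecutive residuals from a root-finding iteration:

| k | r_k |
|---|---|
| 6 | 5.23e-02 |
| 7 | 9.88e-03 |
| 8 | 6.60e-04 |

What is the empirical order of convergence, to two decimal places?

1.62

p ≈ ln(r_8/r_7) / ln(r_7/r_6)
  = ln(6.60e-04/9.88e-03) / ln(9.88e-03/5.23e-02)
  = ln(0.0668016) / ln(0.18891)
  = -2.70603 / -1.66648 ≈ 1.62380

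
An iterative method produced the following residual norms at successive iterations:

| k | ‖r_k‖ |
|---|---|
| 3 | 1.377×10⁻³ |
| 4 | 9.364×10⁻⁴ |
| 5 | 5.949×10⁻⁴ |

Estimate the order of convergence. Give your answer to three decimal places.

p ≈ ln(‖r_5‖/‖r_4‖) / ln(‖r_4‖/‖r_3‖)
  = ln(5.949×10⁻⁴/9.364×10⁻⁴) / ln(9.364×10⁻⁴/1.377×10⁻³)
  = ln(0.635305) / ln(0.680029)
  = -0.453650 / -0.385620 ≈ 1.176417

1.176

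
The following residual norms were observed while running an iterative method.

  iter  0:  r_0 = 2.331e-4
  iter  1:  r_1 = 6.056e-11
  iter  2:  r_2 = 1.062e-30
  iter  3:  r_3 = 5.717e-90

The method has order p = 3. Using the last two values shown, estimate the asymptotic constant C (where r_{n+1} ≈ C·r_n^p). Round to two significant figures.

4.8

C ≈ r_3 / r_2^3
  = 5.717e-90 / (1.062e-30)^3
  = 5.717e-90 / 1.19777e-90 ≈ 4.773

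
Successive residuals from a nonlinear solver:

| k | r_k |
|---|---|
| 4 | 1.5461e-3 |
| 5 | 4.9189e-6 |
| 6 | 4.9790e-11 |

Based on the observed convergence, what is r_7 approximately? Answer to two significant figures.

5.1e-21

First estimate the order: p ≈ ln(r_6/r_5) / ln(r_5/r_4) = ln(4.9790e-11/4.9189e-6)/ln(4.9189e-6/1.5461e-3) = ln(1.01222e-05)/ln(0.00318149) ≈ 2.0000.
Then r_7 ≈ r_6·(r_6/r_5)^p = 4.9790e-11·(1.01222e-05)^2.0000 = 4.9790e-11·1.02459e-10 ≈ 5.101e-21.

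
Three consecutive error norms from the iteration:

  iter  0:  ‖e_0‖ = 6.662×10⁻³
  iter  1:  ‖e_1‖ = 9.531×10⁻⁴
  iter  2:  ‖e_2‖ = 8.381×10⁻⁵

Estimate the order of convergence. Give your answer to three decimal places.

1.250

p ≈ ln(‖e_2‖/‖e_1‖) / ln(‖e_1‖/‖e_0‖)
  = ln(8.381×10⁻⁵/9.531×10⁻⁴) / ln(9.531×10⁻⁴/6.662×10⁻³)
  = ln(0.0879341) / ln(0.143065)
  = -2.431168 / -1.944456 ≈ 1.250308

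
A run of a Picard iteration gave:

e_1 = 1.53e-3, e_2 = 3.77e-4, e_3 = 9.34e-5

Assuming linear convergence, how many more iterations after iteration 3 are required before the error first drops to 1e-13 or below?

15

Rate ρ ≈ e_3/e_2 = 9.34e-5/3.77e-4 = 0.2477.
After j more steps, e_{3+j} ≈ 9.34e-5·ρ^j; need ρ^j ≤ 1e-13/9.34e-5 = 1.07066e-09.
j ≥ ln(1.07066e-09)/ln(0.2477) = -20.6550/-1.39554 = 14.801.
So 15 more iterations are needed.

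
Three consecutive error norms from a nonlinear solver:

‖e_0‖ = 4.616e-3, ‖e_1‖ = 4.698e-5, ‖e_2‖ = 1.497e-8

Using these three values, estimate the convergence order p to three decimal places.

p ≈ ln(‖e_2‖/‖e_1‖) / ln(‖e_1‖/‖e_0‖)
  = ln(1.497e-8/4.698e-5) / ln(4.698e-5/4.616e-3)
  = ln(0.000318646) / ln(0.0101776)
  = -8.051430 / -4.587566 ≈ 1.755055

1.755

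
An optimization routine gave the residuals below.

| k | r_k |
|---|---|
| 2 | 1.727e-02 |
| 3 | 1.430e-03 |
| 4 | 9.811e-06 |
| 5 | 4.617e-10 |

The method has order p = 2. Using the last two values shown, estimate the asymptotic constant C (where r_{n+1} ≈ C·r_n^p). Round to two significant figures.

C ≈ r_5 / r_4^2
  = 4.617e-10 / (9.811e-06)^2
  = 4.617e-10 / 9.62557e-11 ≈ 4.7966

4.8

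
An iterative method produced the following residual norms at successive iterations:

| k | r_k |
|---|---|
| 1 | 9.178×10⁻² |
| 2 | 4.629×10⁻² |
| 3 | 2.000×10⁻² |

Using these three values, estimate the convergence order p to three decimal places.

p ≈ ln(r_3/r_2) / ln(r_2/r_1)
  = ln(2.000×10⁻²/4.629×10⁻²) / ln(4.629×10⁻²/9.178×10⁻²)
  = ln(0.432059) / ln(0.504358)
  = -0.839193 / -0.684469 ≈ 1.226050

1.226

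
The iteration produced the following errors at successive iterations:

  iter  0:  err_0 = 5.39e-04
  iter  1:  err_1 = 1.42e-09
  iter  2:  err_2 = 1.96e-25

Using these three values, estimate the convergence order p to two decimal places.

2.84

p ≈ ln(err_2/err_1) / ln(err_1/err_0)
  = ln(1.96e-25/1.42e-09) / ln(1.42e-09/5.39e-04)
  = ln(1.38028e-16) / ln(2.63451e-06)
  = -36.51908 / -12.84681 ≈ 2.84266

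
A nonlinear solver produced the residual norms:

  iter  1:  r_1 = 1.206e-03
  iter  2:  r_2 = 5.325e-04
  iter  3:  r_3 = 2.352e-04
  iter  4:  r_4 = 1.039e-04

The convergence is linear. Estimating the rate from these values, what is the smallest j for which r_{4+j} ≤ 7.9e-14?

26

Rate ρ ≈ r_4/r_3 = 1.039e-04/2.352e-04 = 0.4418.
After j more steps, r_{4+j} ≈ 1.039e-04·ρ^j; need ρ^j ≤ 7.9e-14/1.039e-04 = 7.60346e-10.
j ≥ ln(7.60346e-10)/ln(0.4418) = -20.9972/-0.81690 = 25.704.
So 26 more iterations are needed.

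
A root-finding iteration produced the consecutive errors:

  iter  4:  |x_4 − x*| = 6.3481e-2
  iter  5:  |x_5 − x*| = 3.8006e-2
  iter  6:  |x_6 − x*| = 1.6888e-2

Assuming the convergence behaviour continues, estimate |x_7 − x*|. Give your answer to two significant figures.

First estimate the order: p ≈ ln(|x_6 − x*|/|x_5 − x*|) / ln(|x_5 − x*|/|x_4 − x*|) = ln(1.6888e-2/3.8006e-2)/ln(3.8006e-2/6.3481e-2) = ln(0.444351)/ln(0.598699) ≈ 1.5812.
Then |x_7 − x*| ≈ |x_6 − x*|·(|x_6 − x*|/|x_5 − x*|)^p = 1.6888e-2·(0.444351)^1.5812 = 1.6888e-2·0.277322 ≈ 0.004683.

4.7e-3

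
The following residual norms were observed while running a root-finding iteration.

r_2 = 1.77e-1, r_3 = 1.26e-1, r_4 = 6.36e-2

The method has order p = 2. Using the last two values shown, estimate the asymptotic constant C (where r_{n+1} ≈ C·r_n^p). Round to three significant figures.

C ≈ r_4 / r_3^2
  = 6.36e-2 / (1.26e-1)^2
  = 6.36e-2 / 0.015876 ≈ 4.006

4.01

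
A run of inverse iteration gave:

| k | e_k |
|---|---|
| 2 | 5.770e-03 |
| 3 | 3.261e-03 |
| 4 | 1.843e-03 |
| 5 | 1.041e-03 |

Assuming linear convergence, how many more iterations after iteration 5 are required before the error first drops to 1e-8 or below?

21

Rate ρ ≈ e_5/e_4 = 1.041e-03/1.843e-03 = 0.5648.
After j more steps, e_{5+j} ≈ 1.041e-03·ρ^j; need ρ^j ≤ 1e-8/1.041e-03 = 9.60615e-06.
j ≥ ln(9.60615e-06)/ln(0.5648) = -11.5531/-0.57128 = 20.223.
So 21 more iterations are needed.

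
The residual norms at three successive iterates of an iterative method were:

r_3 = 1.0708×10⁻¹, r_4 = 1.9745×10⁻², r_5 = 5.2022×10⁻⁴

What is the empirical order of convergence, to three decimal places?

p ≈ ln(r_5/r_4) / ln(r_4/r_3)
  = ln(5.2022×10⁻⁴/1.9745×10⁻²) / ln(1.9745×10⁻²/1.0708×10⁻¹)
  = ln(0.0263469) / ln(0.184395)
  = -3.636405 / -1.690675 ≈ 2.150860

2.151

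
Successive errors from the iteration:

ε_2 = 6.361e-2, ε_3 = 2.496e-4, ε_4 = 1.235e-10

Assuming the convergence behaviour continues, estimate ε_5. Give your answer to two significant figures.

3.7e-27

First estimate the order: p ≈ ln(ε_4/ε_3) / ln(ε_3/ε_2) = ln(1.235e-10/2.496e-4)/ln(2.496e-4/6.361e-2) = ln(4.94792e-07)/ln(0.00392391) ≈ 2.6205.
Then ε_5 ≈ ε_4·(ε_4/ε_3)^p = 1.235e-10·(4.94792e-07)^2.6205 = 1.235e-10·2.99388e-17 ≈ 3.697e-27.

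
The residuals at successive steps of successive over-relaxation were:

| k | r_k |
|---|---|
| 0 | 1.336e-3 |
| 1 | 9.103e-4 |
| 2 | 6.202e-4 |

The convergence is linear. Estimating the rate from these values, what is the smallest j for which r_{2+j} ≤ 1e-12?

Rate ρ ≈ r_2/r_1 = 6.202e-4/9.103e-4 = 0.6813.
After j more steps, r_{2+j} ≈ 6.202e-4·ρ^j; need ρ^j ≤ 1e-12/6.202e-4 = 1.61238e-09.
j ≥ ln(1.61238e-09)/ln(0.6813) = -20.2456/-0.38375 = 52.757.
So 53 more iterations are needed.

53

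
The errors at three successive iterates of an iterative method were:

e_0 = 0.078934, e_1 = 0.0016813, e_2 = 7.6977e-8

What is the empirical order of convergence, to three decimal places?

p ≈ ln(e_2/e_1) / ln(e_1/e_0)
  = ln(7.6977e-8/0.0016813) / ln(0.0016813/0.078934)
  = ln(4.57842e-05) / ln(0.0213001)
  = -9.991572 / -3.849044 ≈ 2.595858

2.596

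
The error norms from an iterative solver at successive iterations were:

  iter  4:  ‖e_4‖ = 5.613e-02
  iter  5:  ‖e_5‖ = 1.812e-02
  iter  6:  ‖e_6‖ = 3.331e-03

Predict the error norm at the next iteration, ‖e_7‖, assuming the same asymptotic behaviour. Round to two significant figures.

2.6e-4

First estimate the order: p ≈ ln(‖e_6‖/‖e_5‖) / ln(‖e_5‖/‖e_4‖) = ln(3.331e-03/1.812e-02)/ln(1.812e-02/5.613e-02) = ln(0.18383)/ln(0.322822) ≈ 1.4980.
Then ‖e_7‖ ≈ ‖e_6‖·(‖e_6‖/‖e_5‖)^p = 3.331e-03·(0.18383)^1.4980 = 3.331e-03·0.0790853 ≈ 0.0002634.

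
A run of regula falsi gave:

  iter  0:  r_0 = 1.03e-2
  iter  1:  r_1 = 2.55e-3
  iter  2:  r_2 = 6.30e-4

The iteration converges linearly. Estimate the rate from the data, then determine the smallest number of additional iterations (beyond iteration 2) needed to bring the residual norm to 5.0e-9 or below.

9

Rate ρ ≈ r_2/r_1 = 6.30e-4/2.55e-3 = 0.2471.
After j more steps, r_{2+j} ≈ 6.30e-4·ρ^j; need ρ^j ≤ 5.0e-9/6.30e-4 = 7.93651e-06.
j ≥ ln(7.93651e-06)/ln(0.2471) = -11.7440/-1.39796 = 8.401.
So 9 more iterations are needed.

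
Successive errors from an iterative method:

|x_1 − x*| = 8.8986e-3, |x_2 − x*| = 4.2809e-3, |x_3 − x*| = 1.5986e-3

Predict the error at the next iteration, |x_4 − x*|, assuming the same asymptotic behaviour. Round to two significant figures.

4.2e-4

First estimate the order: p ≈ ln(|x_3 − x*|/|x_2 − x*|) / ln(|x_2 − x*|/|x_1 − x*|) = ln(1.5986e-3/4.2809e-3)/ln(4.2809e-3/8.8986e-3) = ln(0.373426)/ln(0.481076) ≈ 1.3462.
Then |x_4 − x*| ≈ |x_3 − x*|·(|x_3 − x*|/|x_2 − x*|)^p = 1.5986e-3·(0.373426)^1.3462 = 1.5986e-3·0.265523 ≈ 0.0004245.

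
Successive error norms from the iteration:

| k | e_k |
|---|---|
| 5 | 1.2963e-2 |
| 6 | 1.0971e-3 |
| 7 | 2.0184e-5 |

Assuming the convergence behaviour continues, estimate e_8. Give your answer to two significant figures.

First estimate the order: p ≈ ln(e_7/e_6) / ln(e_6/e_5) = ln(2.0184e-5/1.0971e-3)/ln(1.0971e-3/1.2963e-2) = ln(0.0183976)/ln(0.0846332) ≈ 1.6180.
Then e_8 ≈ e_7·(e_7/e_6)^p = 2.0184e-5·(0.0183976)^1.6180 = 2.0184e-5·0.00155734 ≈ 3.143e-08.

3.1e-8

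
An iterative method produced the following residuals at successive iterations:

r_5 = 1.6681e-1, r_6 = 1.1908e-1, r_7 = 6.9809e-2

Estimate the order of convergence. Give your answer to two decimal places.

1.58

p ≈ ln(r_7/r_6) / ln(r_6/r_5)
  = ln(6.9809e-2/1.1908e-1) / ln(1.1908e-1/1.6681e-1)
  = ln(0.586236) / ln(0.713866)
  = -0.53403 / -0.33706 ≈ 1.58438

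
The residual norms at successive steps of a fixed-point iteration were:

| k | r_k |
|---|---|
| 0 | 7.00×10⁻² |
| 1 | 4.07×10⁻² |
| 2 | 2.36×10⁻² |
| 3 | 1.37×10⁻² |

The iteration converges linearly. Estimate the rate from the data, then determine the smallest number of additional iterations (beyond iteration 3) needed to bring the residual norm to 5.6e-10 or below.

32

Rate ρ ≈ r_3/r_2 = 1.37×10⁻²/2.36×10⁻² = 0.5805.
After j more steps, r_{3+j} ≈ 1.37×10⁻²·ρ^j; need ρ^j ≤ 5.6e-10/1.37×10⁻² = 4.08759e-08.
j ≥ ln(4.08759e-08)/ln(0.5805) = -17.0127/-0.54387 = 31.281.
So 32 more iterations are needed.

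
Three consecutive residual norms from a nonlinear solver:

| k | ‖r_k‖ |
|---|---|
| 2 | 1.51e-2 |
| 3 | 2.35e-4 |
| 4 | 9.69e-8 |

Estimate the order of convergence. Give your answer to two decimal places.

1.87

p ≈ ln(‖r_4‖/‖r_3‖) / ln(‖r_3‖/‖r_2‖)
  = ln(9.69e-8/2.35e-4) / ln(2.35e-4/1.51e-2)
  = ln(0.00041234) / ln(0.0155629)
  = -7.79366 / -4.16287 ≈ 1.87218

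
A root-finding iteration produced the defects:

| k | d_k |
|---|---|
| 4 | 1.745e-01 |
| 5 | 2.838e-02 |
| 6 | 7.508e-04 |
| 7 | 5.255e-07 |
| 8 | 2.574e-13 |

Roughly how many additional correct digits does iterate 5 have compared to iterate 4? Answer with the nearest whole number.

1

Digits gained ≈ log₁₀(d_4/d_5) = log₁₀(1.745e-01/2.838e-02) = log₁₀(6.1487) ≈ 0.789.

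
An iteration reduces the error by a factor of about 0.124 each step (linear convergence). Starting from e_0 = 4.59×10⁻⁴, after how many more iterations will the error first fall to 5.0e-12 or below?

9

After k steps, e_k ≈ 4.59×10⁻⁴·0.124^k.
Need 0.124^k ≤ 5.0e-12/4.59×10⁻⁴ = 1.08932e-08.
k ≥ ln(1.08932e-08)/ln(0.124) = -18.3351/-2.08747 = 8.783.
Smallest integer k = 9.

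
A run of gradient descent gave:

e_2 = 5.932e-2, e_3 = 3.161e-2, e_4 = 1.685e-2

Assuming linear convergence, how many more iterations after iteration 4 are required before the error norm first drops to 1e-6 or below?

16

Rate ρ ≈ e_4/e_3 = 1.685e-2/3.161e-2 = 0.5331.
After j more steps, e_{4+j} ≈ 1.685e-2·ρ^j; need ρ^j ≤ 1e-6/1.685e-2 = 5.93472e-05.
j ≥ ln(5.93472e-05)/ln(0.5331) = -9.7321/-0.62905 = 15.471.
So 16 more iterations are needed.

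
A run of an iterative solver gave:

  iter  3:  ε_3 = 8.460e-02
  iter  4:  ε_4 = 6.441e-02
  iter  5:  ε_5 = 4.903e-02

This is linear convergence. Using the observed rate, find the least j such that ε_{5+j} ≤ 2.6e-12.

Rate ρ ≈ ε_5/ε_4 = 4.903e-02/6.441e-02 = 0.7612.
After j more steps, ε_{5+j} ≈ 4.903e-02·ρ^j; need ρ^j ≤ 2.6e-12/4.903e-02 = 5.30288e-11.
j ≥ ln(5.30288e-11)/ln(0.7612) = -23.6602/-0.27286 = 86.712.
So 87 more iterations are needed.

87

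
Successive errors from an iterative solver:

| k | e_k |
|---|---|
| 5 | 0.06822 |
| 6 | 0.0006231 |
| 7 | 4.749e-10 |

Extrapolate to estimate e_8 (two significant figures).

2.1e-28

First estimate the order: p ≈ ln(e_7/e_6) / ln(e_6/e_5) = ln(4.749e-10/0.0006231)/ln(0.0006231/0.06822) = ln(7.62157e-07)/ln(0.00913369) ≈ 2.9999.
Then e_8 ≈ e_7·(e_7/e_6)^p = 4.749e-10·(7.62157e-07)^2.9999 = 4.749e-10·4.43348e-19 ≈ 2.105e-28.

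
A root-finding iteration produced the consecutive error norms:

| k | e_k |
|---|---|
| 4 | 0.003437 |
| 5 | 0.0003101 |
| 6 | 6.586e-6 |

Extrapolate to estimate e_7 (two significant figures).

1.4e-8

First estimate the order: p ≈ ln(e_6/e_5) / ln(e_5/e_4) = ln(6.586e-6/0.0003101)/ln(0.0003101/0.003437) = ln(0.0212383)/ln(0.090224) ≈ 1.6013.
Then e_7 ≈ e_6·(e_6/e_5)^p = 6.586e-6·(0.0212383)^1.6013 = 6.586e-6·0.00209516 ≈ 1.38e-08.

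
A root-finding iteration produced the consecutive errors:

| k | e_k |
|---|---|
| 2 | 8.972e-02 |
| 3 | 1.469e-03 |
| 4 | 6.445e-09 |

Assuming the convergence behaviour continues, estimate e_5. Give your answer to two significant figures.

First estimate the order: p ≈ ln(e_4/e_3) / ln(e_3/e_2) = ln(6.445e-09/1.469e-03)/ln(1.469e-03/8.972e-02) = ln(4.38734e-06)/ln(0.0163732) ≈ 3.0001.
Then e_5 ≈ e_4·(e_4/e_3)^p = 6.445e-09·(4.38734e-06)^3.0001 = 6.445e-09·8.43467e-17 ≈ 5.436e-25.

5.4e-25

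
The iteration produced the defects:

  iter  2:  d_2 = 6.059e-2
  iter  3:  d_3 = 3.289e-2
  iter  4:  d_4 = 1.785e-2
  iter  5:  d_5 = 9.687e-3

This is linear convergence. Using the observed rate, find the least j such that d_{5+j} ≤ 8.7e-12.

35

Rate ρ ≈ d_5/d_4 = 9.687e-3/1.785e-2 = 0.5427.
After j more steps, d_{5+j} ≈ 9.687e-3·ρ^j; need ρ^j ≤ 8.7e-12/9.687e-3 = 8.98111e-10.
j ≥ ln(8.98111e-10)/ln(0.5427) = -20.8307/-0.61120 = 34.082.
So 35 more iterations are needed.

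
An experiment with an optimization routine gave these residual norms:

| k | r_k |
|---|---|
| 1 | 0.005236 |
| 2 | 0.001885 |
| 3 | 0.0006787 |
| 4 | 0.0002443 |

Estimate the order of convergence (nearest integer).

1

Consecutive ratios: r_4/r_3 = 0.0002443/0.0006787 = 0.359953, r_3/r_2 = 0.0006787/0.001885 = 0.360053.
p ≈ ln(0.359953)/ln(0.360053) = -1.0218/-1.0215 ≈ 1.00.
So the convergence is linear (order 1).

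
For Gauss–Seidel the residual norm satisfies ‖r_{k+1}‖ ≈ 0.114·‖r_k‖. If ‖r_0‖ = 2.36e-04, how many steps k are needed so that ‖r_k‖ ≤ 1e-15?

After k steps, ‖r_k‖ ≈ 2.36e-04·0.114^k.
Need 0.114^k ≤ 1e-15/2.36e-04 = 4.23729e-12.
k ≥ ln(4.23729e-12)/ln(0.114) = -26.1871/-2.17156 = 12.059.
Smallest integer k = 13.

13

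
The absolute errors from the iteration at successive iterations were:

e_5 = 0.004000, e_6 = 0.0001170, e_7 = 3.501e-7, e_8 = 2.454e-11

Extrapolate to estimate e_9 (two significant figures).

3.6e-18

First estimate the order: p ≈ ln(e_8/e_7) / ln(e_7/e_6) = ln(2.454e-11/3.501e-7)/ln(3.501e-7/0.0001170) = ln(7.00943e-05)/ln(0.00299231) ≈ 1.6459.
Then e_9 ≈ e_8·(e_8/e_7)^p = 2.454e-11·(7.00943e-05)^1.6459 = 2.454e-11·1.45348e-07 ≈ 3.567e-18.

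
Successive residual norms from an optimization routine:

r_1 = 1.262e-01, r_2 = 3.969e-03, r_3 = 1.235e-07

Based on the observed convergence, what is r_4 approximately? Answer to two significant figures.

First estimate the order: p ≈ ln(r_3/r_2) / ln(r_2/r_1) = ln(1.235e-07/3.969e-03)/ln(3.969e-03/1.262e-01) = ln(3.11162e-05)/ln(0.0314501) ≈ 2.9999.
Then r_4 ≈ r_3·(r_3/r_2)^p = 1.235e-07·(3.11162e-05)^2.9999 = 1.235e-07·3.01585e-14 ≈ 3.725e-21.

3.7e-21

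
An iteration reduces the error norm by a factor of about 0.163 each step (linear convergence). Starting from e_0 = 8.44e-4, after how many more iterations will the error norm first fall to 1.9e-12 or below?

11

After k steps, e_k ≈ 8.44e-4·0.163^k.
Need 0.163^k ≤ 1.9e-12/8.44e-4 = 2.25118e-09.
k ≥ ln(2.25118e-09)/ln(0.163) = -19.9118/-1.81401 = 10.977.
Smallest integer k = 11.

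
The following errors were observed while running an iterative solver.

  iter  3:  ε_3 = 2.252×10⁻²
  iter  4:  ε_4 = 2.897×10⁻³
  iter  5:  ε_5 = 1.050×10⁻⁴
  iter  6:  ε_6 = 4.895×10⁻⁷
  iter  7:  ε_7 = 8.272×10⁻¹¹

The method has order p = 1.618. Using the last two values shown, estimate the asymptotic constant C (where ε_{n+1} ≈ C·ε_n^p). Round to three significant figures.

1.34

C ≈ ε_7 / ε_6^1.618
  = 8.272×10⁻¹¹ / (4.895×10⁻⁷)^1.618
  = 8.272×10⁻¹¹ / 6.16623e-11 ≈ 1.3415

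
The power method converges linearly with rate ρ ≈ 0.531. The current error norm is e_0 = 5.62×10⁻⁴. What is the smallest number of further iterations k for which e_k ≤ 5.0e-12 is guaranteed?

After k steps, e_k ≈ 5.62×10⁻⁴·0.531^k.
Need 0.531^k ≤ 5.0e-12/5.62×10⁻⁴ = 8.8968e-09.
k ≥ ln(8.8968e-09)/ln(0.531) = -18.5376/-0.63299 = 29.286.
Smallest integer k = 30.

30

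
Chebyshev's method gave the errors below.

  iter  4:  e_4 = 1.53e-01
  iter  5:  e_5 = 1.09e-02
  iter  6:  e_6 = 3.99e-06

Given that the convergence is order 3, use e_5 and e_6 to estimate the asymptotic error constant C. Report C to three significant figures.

C ≈ e_6 / e_5^3
  = 3.99e-06 / (1.09e-02)^3
  = 3.99e-06 / 1.29503e-06 ≈ 3.081

3.08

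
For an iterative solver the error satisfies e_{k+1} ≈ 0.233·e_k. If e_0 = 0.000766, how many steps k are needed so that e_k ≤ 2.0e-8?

After k steps, e_k ≈ 0.000766·0.233^k.
Need 0.233^k ≤ 2.0e-8/0.000766 = 2.61097e-05.
k ≥ ln(2.61097e-05)/ln(0.233) = -10.5532/-1.45672 = 7.244.
Smallest integer k = 8.

8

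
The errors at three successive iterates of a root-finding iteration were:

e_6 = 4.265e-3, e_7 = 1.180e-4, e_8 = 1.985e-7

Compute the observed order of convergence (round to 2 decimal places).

p ≈ ln(e_8/e_7) / ln(e_7/e_6)
  = ln(1.985e-7/1.180e-4) / ln(1.180e-4/4.265e-3)
  = ln(0.0016822) / ln(0.0276671)
  = -6.38765 / -3.58751 ≈ 1.78052

1.78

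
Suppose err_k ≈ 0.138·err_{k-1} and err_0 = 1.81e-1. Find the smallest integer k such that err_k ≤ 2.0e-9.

After k steps, err_k ≈ 1.81e-1·0.138^k.
Need 0.138^k ≤ 2.0e-9/1.81e-1 = 1.10497e-08.
k ≥ ln(1.10497e-08)/ln(0.138) = -18.3209/-1.98050 = 9.251.
Smallest integer k = 10.

10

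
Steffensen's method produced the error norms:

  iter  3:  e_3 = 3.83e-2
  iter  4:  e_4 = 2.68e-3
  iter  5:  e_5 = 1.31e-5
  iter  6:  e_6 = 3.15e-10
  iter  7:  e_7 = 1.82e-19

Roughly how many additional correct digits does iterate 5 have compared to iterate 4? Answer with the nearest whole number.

Digits gained ≈ log₁₀(e_4/e_5) = log₁₀(2.68e-3/1.31e-5) = log₁₀(204.58) ≈ 2.311.

2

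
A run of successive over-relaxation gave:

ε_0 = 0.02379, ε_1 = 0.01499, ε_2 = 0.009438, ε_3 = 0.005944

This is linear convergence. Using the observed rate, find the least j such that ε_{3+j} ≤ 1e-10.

39

Rate ρ ≈ ε_3/ε_2 = 0.005944/0.009438 = 0.6298.
After j more steps, ε_{3+j} ≈ 0.005944·ρ^j; need ρ^j ≤ 1e-10/0.005944 = 1.68237e-08.
j ≥ ln(1.68237e-08)/ln(0.6298) = -17.9005/-0.46235 = 38.716.
So 39 more iterations are needed.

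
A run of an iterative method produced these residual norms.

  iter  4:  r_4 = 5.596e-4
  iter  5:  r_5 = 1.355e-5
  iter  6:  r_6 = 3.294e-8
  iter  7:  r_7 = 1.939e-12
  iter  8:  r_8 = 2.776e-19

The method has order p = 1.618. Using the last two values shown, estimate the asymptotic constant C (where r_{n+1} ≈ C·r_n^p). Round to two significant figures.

2.5

C ≈ r_8 / r_7^1.618
  = 2.776e-19 / (1.939e-12)^1.618
  = 2.776e-19 / 1.12021e-19 ≈ 2.4781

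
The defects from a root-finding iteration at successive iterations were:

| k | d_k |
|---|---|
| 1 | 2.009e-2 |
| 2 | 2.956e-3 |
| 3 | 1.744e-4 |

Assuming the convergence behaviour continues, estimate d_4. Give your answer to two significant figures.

First estimate the order: p ≈ ln(d_3/d_2) / ln(d_2/d_1) = ln(1.744e-4/2.956e-3)/ln(2.956e-3/2.009e-2) = ln(0.0589986)/ln(0.147138) ≈ 1.4769.
Then d_4 ≈ d_3·(d_3/d_2)^p = 1.744e-4·(0.0589986)^1.4769 = 1.744e-4·0.0152988 ≈ 2.668e-06.

2.7e-6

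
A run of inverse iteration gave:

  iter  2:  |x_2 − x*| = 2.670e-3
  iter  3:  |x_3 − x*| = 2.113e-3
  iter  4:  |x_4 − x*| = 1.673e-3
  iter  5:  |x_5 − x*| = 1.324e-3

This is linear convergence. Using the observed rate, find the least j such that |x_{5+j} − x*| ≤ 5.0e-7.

34

Rate ρ ≈ |x_5 − x*|/|x_4 − x*| = 1.324e-3/1.673e-3 = 0.7914.
After j more steps, |x_{5+j} − x*| ≈ 1.324e-3·ρ^j; need ρ^j ≤ 5.0e-7/1.324e-3 = 0.000377644.
j ≥ ln(0.000377644)/ln(0.7914) = -7.8816/-0.23395 = 33.689.
So 34 more iterations are needed.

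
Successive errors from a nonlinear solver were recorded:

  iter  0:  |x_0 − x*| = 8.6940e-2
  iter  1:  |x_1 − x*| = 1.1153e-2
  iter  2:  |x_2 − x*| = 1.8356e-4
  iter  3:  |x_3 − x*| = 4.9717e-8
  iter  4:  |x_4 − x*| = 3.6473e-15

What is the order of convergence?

2

Consecutive ratios: |x_4 − x*|/|x_3 − x*| = 3.6473e-15/4.9717e-8 = 7.33612e-08, |x_3 − x*|/|x_2 − x*| = 4.9717e-8/1.8356e-4 = 0.000270849.
p ≈ ln(7.33612e-08)/ln(0.000270849) = -16.4279/-8.2139 ≈ 2.00.
So the convergence is quadratic (order 2).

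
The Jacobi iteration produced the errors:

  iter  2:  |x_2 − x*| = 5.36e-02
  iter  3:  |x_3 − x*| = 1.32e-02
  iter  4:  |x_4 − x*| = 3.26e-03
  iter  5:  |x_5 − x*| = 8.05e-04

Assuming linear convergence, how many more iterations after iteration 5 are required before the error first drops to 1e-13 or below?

17

Rate ρ ≈ |x_5 − x*|/|x_4 − x*| = 8.05e-04/3.26e-03 = 0.2469.
After j more steps, |x_{5+j} − x*| ≈ 8.05e-04·ρ^j; need ρ^j ≤ 1e-13/8.05e-04 = 1.24224e-10.
j ≥ ln(1.24224e-10)/ln(0.2469) = -22.8089/-1.39877 = 16.306.
So 17 more iterations are needed.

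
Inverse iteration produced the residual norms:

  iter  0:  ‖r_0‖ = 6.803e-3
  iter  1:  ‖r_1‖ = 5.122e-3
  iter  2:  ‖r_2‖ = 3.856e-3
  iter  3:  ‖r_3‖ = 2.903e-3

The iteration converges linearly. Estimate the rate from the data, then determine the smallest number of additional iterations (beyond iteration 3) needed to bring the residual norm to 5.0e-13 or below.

Rate ρ ≈ ‖r_3‖/‖r_2‖ = 2.903e-3/3.856e-3 = 0.7529.
After j more steps, ‖r_{3+j}‖ ≈ 2.903e-3·ρ^j; need ρ^j ≤ 5.0e-13/2.903e-3 = 1.72236e-10.
j ≥ ln(1.72236e-10)/ln(0.7529) = -22.4822/-0.28382 = 79.213.
So 80 more iterations are needed.

80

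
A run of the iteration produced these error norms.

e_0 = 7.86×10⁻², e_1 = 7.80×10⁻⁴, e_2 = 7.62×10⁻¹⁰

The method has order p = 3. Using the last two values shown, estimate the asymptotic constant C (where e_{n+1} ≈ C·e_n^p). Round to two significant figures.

C ≈ e_2 / e_1^3
  = 7.62×10⁻¹⁰ / (7.80×10⁻⁴)^3
  = 7.62×10⁻¹⁰ / 4.74552e-10 ≈ 1.6057

1.6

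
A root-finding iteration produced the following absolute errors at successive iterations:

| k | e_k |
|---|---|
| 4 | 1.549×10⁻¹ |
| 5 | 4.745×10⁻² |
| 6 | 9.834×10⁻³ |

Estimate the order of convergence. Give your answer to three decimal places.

p ≈ ln(e_6/e_5) / ln(e_5/e_4)
  = ln(9.834×10⁻³/4.745×10⁻²) / ln(4.745×10⁻²/1.549×10⁻¹)
  = ln(0.20725) / ln(0.306327)
  = -1.573829 / -1.183102 ≈ 1.330256

1.330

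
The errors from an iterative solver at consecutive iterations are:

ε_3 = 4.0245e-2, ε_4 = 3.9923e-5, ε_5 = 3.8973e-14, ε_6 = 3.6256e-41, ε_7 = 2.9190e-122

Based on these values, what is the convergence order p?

3

Consecutive ratios: ε_7/ε_6 = 2.9190e-122/3.6256e-41 = 8.05108e-82, ε_6/ε_5 = 3.6256e-41/3.8973e-14 = 9.30285e-28.
p ≈ ln(8.05108e-82)/ln(9.30285e-28) = -186.7262/-62.2421 ≈ 3.00.
So the convergence is cubic (order 3).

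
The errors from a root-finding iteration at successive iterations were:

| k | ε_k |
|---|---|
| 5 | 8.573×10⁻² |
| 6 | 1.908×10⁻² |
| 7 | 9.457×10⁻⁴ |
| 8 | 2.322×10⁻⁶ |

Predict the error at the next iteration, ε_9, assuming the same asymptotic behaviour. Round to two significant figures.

1.4e-11

First estimate the order: p ≈ ln(ε_8/ε_7) / ln(ε_7/ε_6) = ln(2.322×10⁻⁶/9.457×10⁻⁴)/ln(9.457×10⁻⁴/1.908×10⁻²) = ln(0.00245532)/ln(0.049565) ≈ 2.0002.
Then ε_9 ≈ ε_8·(ε_8/ε_7)^p = 2.322×10⁻⁶·(0.00245532)^2.0002 = 2.322×10⁻⁶·6.02135e-06 ≈ 1.398e-11.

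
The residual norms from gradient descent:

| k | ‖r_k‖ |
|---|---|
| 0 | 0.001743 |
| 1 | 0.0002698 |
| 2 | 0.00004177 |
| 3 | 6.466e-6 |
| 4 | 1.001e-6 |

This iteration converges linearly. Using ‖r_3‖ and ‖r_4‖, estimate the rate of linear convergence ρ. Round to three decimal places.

0.155

ρ ≈ ‖r_4‖/‖r_3‖ = 1.001e-6/6.466e-6 = 0.15481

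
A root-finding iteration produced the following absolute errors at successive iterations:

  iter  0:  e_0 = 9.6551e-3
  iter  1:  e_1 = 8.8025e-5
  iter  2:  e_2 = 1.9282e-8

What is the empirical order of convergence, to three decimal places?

1.794

p ≈ ln(e_2/e_1) / ln(e_1/e_0)
  = ln(1.9282e-8/8.8025e-5) / ln(8.8025e-5/9.6551e-3)
  = ln(0.000219051) / ln(0.00911694)
  = -8.426206 / -4.697621 ≈ 1.793718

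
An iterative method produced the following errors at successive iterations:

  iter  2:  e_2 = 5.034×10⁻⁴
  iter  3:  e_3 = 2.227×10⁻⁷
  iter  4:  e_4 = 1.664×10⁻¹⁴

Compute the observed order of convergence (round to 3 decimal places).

2.125

p ≈ ln(e_4/e_3) / ln(e_3/e_2)
  = ln(1.664×10⁻¹⁴/2.227×10⁻⁷) / ln(2.227×10⁻⁷/5.034×10⁻⁴)
  = ln(7.47194e-08) / ln(0.000442392)
  = -16.409526 / -7.723314 ≈ 2.124674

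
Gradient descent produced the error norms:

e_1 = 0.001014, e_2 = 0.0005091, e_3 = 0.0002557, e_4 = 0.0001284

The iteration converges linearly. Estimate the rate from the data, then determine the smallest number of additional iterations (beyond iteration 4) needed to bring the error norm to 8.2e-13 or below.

Rate ρ ≈ e_4/e_3 = 0.0001284/0.0002557 = 0.5022.
After j more steps, e_{4+j} ≈ 0.0001284·ρ^j; need ρ^j ≤ 8.2e-13/0.0001284 = 6.38629e-09.
j ≥ ln(6.38629e-09)/ln(0.5022) = -18.8691/-0.68876 = 27.396.
So 28 more iterations are needed.

28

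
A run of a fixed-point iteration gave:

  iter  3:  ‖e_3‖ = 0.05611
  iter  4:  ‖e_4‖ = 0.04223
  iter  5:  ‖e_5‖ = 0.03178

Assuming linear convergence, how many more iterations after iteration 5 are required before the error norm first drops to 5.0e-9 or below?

Rate ρ ≈ ‖e_5‖/‖e_4‖ = 0.03178/0.04223 = 0.7525.
After j more steps, ‖e_{5+j}‖ ≈ 0.03178·ρ^j; need ρ^j ≤ 5.0e-9/0.03178 = 1.57332e-07.
j ≥ ln(1.57332e-07)/ln(0.7525) = -15.6649/-0.28435 = 55.090.
So 56 more iterations are needed.

56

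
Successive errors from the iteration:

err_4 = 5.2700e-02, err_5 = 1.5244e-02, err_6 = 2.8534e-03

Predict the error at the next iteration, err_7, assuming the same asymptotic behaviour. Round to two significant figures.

3.0e-4

First estimate the order: p ≈ ln(err_6/err_5) / ln(err_5/err_4) = ln(2.8534e-03/1.5244e-02)/ln(1.5244e-02/5.2700e-02) = ln(0.187182)/ln(0.28926) ≈ 1.3509.
Then err_7 ≈ err_6·(err_6/err_5)^p = 2.8534e-03·(0.187182)^1.3509 = 2.8534e-03·0.103968 ≈ 0.0002967.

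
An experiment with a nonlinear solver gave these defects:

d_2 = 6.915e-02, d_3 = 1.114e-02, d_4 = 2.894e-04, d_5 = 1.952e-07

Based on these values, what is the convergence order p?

Consecutive ratios: d_5/d_4 = 1.952e-07/2.894e-04 = 0.000674499, d_4/d_3 = 2.894e-04/1.114e-02 = 0.0259785.
p ≈ ln(0.000674499)/ln(0.0259785) = -7.3015/-3.6505 ≈ 2.00.
So the convergence is quadratic (order 2).

2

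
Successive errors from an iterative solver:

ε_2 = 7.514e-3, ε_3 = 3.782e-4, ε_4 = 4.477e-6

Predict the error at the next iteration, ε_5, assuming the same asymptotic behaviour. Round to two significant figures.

First estimate the order: p ≈ ln(ε_4/ε_3) / ln(ε_3/ε_2) = ln(4.477e-6/3.782e-4)/ln(3.782e-4/7.514e-3) = ln(0.0118377)/ln(0.0503327) ≈ 1.4842.
Then ε_5 ≈ ε_4·(ε_4/ε_3)^p = 4.477e-6·(0.0118377)^1.4842 = 4.477e-6·0.00138148 ≈ 6.185e-09.

6.2e-9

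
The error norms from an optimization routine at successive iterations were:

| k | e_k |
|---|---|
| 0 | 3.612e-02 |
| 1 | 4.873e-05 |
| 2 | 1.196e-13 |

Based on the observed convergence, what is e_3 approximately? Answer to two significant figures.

First estimate the order: p ≈ ln(e_2/e_1) / ln(e_1/e_0) = ln(1.196e-13/4.873e-05)/ln(4.873e-05/3.612e-02) = ln(2.45434e-09)/ln(0.00134911) ≈ 3.0001.
Then e_3 ≈ e_2·(e_2/e_1)^p = 1.196e-13·(2.45434e-09)^3.0001 = 1.196e-13·1.47551e-26 ≈ 1.765e-39.

1.8e-39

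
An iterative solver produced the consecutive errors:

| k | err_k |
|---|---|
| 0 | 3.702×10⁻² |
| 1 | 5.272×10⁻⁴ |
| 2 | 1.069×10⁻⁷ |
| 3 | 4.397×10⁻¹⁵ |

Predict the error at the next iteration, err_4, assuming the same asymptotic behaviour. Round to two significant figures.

7.4e-30

First estimate the order: p ≈ ln(err_3/err_2) / ln(err_2/err_1) = ln(4.397×10⁻¹⁵/1.069×10⁻⁷)/ln(1.069×10⁻⁷/5.272×10⁻⁴) = ln(4.11319e-08)/ln(0.000202769) ≈ 2.0000.
Then err_4 ≈ err_3·(err_3/err_2)^p = 4.397×10⁻¹⁵·(4.11319e-08)^2.0000 = 4.397×10⁻¹⁵·1.69183e-15 ≈ 7.439e-30.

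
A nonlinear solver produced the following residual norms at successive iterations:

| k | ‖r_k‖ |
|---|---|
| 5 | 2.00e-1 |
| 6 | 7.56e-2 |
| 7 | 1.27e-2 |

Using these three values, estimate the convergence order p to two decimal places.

1.83

p ≈ ln(‖r_7‖/‖r_6‖) / ln(‖r_6‖/‖r_5‖)
  = ln(1.27e-2/7.56e-2) / ln(7.56e-2/2.00e-1)
  = ln(0.167989) / ln(0.378)
  = -1.78386 / -0.97286 ≈ 1.83362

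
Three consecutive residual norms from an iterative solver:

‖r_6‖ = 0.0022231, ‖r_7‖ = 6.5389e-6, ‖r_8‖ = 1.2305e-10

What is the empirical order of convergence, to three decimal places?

1.867

p ≈ ln(‖r_8‖/‖r_7‖) / ln(‖r_7‖/‖r_6‖)
  = ln(1.2305e-10/6.5389e-6) / ln(6.5389e-6/0.0022231)
  = ln(1.88181e-05) / ln(0.00294134)
  = -10.880691 / -5.828890 ≈ 1.866683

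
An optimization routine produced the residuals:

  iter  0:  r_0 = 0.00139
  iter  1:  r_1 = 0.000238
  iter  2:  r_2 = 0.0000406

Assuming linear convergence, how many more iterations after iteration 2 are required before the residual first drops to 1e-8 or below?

5

Rate ρ ≈ r_2/r_1 = 0.0000406/0.000238 = 0.1706.
After j more steps, r_{2+j} ≈ 0.0000406·ρ^j; need ρ^j ≤ 1e-8/0.0000406 = 0.000246305.
j ≥ ln(0.000246305)/ln(0.1706) = -8.3089/-1.76843 = 4.698.
So 5 more iterations are needed.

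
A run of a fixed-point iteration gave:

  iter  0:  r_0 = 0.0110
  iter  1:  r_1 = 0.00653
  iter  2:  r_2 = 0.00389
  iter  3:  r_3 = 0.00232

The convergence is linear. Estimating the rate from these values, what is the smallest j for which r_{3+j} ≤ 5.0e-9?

26

Rate ρ ≈ r_3/r_2 = 0.00232/0.00389 = 0.5964.
After j more steps, r_{3+j} ≈ 0.00232·ρ^j; need ρ^j ≤ 5.0e-9/0.00232 = 2.15517e-06.
j ≥ ln(2.15517e-06)/ln(0.5964) = -13.0476/-0.51684 = 25.245.
So 26 more iterations are needed.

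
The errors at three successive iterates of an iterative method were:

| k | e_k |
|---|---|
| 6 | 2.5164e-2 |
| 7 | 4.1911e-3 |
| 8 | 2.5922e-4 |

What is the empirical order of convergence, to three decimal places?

1.553

p ≈ ln(e_8/e_7) / ln(e_7/e_6)
  = ln(2.5922e-4/4.1911e-3) / ln(4.1911e-3/2.5164e-2)
  = ln(0.0618501) / ln(0.166551)
  = -2.783042 / -1.792454 ≈ 1.552643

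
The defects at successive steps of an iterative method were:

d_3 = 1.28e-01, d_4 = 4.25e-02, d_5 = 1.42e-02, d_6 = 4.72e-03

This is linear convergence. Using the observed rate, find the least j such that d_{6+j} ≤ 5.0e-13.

21

Rate ρ ≈ d_6/d_5 = 4.72e-03/1.42e-02 = 0.3324.
After j more steps, d_{6+j} ≈ 4.72e-03·ρ^j; need ρ^j ≤ 5.0e-13/4.72e-03 = 1.05932e-10.
j ≥ ln(1.05932e-10)/ln(0.3324) = -22.9682/-1.10142 = 20.853.
So 21 more iterations are needed.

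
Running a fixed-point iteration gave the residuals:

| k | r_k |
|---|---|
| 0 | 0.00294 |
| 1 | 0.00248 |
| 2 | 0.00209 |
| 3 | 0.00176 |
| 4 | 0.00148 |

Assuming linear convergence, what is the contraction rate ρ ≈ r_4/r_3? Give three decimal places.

0.841

ρ ≈ r_4/r_3 = 0.00148/0.00176 = 0.84091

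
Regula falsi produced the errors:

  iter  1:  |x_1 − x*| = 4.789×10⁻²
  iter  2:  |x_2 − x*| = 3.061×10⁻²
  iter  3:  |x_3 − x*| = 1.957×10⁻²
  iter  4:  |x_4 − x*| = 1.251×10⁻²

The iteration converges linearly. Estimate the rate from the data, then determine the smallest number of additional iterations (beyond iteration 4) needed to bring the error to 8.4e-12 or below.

48

Rate ρ ≈ |x_4 − x*|/|x_3 − x*| = 1.251×10⁻²/1.957×10⁻² = 0.6392.
After j more steps, |x_{4+j} − x*| ≈ 1.251×10⁻²·ρ^j; need ρ^j ≤ 8.4e-12/1.251×10⁻² = 6.71463e-10.
j ≥ ln(6.71463e-10)/ln(0.6392) = -21.1216/-0.44754 = 47.195.
So 48 more iterations are needed.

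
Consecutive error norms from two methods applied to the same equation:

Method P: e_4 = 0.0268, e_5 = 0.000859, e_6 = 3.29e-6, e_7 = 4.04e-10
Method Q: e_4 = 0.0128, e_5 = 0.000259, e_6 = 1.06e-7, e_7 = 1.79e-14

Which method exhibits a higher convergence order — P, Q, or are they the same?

Q

Method P: p ≈ ln(4.04e-10/3.29e-6)/ln(3.29e-6/0.000859) ≈ 1.62.
Method Q: p ≈ ln(1.79e-14/1.06e-7)/ln(1.06e-7/0.000259) ≈ 2.00.
Method Q has the higher order (≈2.0 vs ≈1.6).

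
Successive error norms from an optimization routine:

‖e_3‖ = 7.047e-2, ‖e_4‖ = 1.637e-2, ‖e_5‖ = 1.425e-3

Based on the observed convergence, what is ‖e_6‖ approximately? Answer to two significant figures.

2.4e-5

First estimate the order: p ≈ ln(‖e_5‖/‖e_4‖) / ln(‖e_4‖/‖e_3‖) = ln(1.425e-3/1.637e-2)/ln(1.637e-2/7.047e-2) = ln(0.0870495)/ln(0.232297) ≈ 1.6724.
Then ‖e_6‖ ≈ ‖e_5‖·(‖e_5‖/‖e_4‖)^p = 1.425e-3·(0.0870495)^1.6724 = 1.425e-3·0.0168603 ≈ 2.403e-05.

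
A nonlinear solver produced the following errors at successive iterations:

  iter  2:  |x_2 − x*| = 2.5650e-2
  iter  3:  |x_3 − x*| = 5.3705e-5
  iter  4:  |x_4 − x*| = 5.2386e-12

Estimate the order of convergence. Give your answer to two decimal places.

p ≈ ln(|x_4 − x*|/|x_3 − x*|) / ln(|x_3 − x*|/|x_2 − x*|)
  = ln(5.2386e-12/5.3705e-5) / ln(5.3705e-5/2.5650e-2)
  = ln(9.7544e-08) / ln(0.00209376)
  = -16.14296 / -6.16879 ≈ 2.61688

2.62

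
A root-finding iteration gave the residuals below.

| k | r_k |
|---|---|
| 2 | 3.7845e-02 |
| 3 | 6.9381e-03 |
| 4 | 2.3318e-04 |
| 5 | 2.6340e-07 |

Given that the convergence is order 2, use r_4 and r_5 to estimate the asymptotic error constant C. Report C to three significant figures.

C ≈ r_5 / r_4^2
  = 2.6340e-07 / (2.3318e-04)^2
  = 2.6340e-07 / 5.43729e-08 ≈ 4.8443

4.84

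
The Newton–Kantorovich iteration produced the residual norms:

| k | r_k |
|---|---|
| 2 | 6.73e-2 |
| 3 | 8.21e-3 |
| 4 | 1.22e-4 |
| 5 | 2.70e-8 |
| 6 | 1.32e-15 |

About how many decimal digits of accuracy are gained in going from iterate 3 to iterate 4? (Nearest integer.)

2

Digits gained ≈ log₁₀(r_3/r_4) = log₁₀(8.21e-3/1.22e-4) = log₁₀(67.2951) ≈ 1.828.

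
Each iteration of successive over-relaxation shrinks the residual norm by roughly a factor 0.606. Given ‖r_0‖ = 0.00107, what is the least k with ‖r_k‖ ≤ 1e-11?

37

After k steps, ‖r_k‖ ≈ 0.00107·0.606^k.
Need 0.606^k ≤ 1e-11/0.00107 = 9.34579e-09.
k ≥ ln(9.34579e-09)/ln(0.606) = -18.4883/-0.50088 = 36.912.
Smallest integer k = 37.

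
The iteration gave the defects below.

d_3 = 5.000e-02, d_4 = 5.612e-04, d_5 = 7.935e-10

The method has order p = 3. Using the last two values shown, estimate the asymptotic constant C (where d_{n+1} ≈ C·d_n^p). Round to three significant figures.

C ≈ d_5 / d_4^3
  = 7.935e-10 / (5.612e-04)^3
  = 7.935e-10 / 1.76747e-10 ≈ 4.4895

4.49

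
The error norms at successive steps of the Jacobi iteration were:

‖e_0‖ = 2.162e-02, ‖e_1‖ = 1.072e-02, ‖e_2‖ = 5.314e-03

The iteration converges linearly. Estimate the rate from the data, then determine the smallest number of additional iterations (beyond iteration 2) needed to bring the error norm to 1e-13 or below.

Rate ρ ≈ ‖e_2‖/‖e_1‖ = 5.314e-03/1.072e-02 = 0.4957.
After j more steps, ‖e_{2+j}‖ ≈ 5.314e-03·ρ^j; need ρ^j ≤ 1e-13/5.314e-03 = 1.88182e-11.
j ≥ ln(1.88182e-11)/ln(0.4957) = -24.6962/-0.70178 = 35.191.
So 36 more iterations are needed.

36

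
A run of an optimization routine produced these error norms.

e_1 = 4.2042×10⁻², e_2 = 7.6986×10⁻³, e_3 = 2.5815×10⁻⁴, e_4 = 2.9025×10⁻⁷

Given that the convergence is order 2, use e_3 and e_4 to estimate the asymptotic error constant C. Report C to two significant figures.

C ≈ e_4 / e_3^2
  = 2.9025×10⁻⁷ / (2.5815×10⁻⁴)^2
  = 2.9025×10⁻⁷ / 6.66414e-08 ≈ 4.3554

4.4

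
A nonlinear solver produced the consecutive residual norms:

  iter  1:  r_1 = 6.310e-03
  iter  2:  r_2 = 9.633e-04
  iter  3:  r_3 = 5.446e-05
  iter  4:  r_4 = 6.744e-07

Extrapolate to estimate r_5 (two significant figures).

First estimate the order: p ≈ ln(r_4/r_3) / ln(r_3/r_2) = ln(6.744e-07/5.446e-05)/ln(5.446e-05/9.633e-04) = ln(0.0123834)/ln(0.0565348) ≈ 1.5286.
Then r_5 ≈ r_4·(r_4/r_3)^p = 6.744e-07·(0.0123834)^1.5286 = 6.744e-07·0.00121539 ≈ 8.197e-10.

8.2e-10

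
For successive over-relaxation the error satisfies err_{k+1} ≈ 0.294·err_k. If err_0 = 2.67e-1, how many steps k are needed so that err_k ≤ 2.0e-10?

18

After k steps, err_k ≈ 2.67e-1·0.294^k.
Need 0.294^k ≤ 2.0e-10/2.67e-1 = 7.49064e-10.
k ≥ ln(7.49064e-10)/ln(0.294) = -21.0122/-1.22418 = 17.164.
Smallest integer k = 18.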